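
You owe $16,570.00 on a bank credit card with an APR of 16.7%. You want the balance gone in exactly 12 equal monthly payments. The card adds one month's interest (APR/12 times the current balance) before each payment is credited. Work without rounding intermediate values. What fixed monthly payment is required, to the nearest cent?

Monthly rate r = 16.7%/12 = 1.39167% = 0.0139167.
Level-payment amortization: P = B₀·r / (1 − (1+r)^(−n)) = 16570.00·0.0139167 / (1 − 1.01392^(−12)).
Denominator 1 − (1+r)^(−12) = 0.152825537.
P = 230.599 / 0.152825537 ≈ 1508.90.

$1,508.90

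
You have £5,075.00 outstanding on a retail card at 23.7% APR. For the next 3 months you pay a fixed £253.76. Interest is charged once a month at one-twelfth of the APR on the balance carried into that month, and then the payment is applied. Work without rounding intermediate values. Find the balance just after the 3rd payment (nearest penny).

£4,605.26

Monthly rate r = 23.7%/12 = 1.975% = 0.01975.
Each month: B ← B·(1+r) − £253.76.
Month 1: interest £100.23; balance after payment £4,921.47.
Month 2: interest £97.20; balance after payment £4,764.91.
Month 3: interest £94.11; balance after payment £4,605.26.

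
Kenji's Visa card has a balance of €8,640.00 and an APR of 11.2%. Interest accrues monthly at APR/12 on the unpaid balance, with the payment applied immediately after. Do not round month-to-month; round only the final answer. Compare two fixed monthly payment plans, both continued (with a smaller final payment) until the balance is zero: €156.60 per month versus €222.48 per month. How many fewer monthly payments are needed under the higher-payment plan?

29 fewer payments

Monthly rate r = 11.2%/12 = 0.933333% = 0.00933333.
At €156.60/mo: n = ⌈−ln(1 − rB₀/P)/ln(1+r)⌉ = 78 payments (last €137.53); total interest = total paid − €8,640.00 = €3,555.73.
At €222.48/mo: 49 payments (last €101.20); total interest €2,140.24.
Payments saved = 78 − 49 = 29.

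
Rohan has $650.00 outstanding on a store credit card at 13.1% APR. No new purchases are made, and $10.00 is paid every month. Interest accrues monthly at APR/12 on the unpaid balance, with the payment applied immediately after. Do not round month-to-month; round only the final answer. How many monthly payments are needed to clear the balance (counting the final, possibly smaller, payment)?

Monthly rate r = 13.1%/12 = 1.09167% = 0.0109167.
Recurrence: B ← B·(1+r) − $10.00.
Month 1: interest $7.10; balance after payment $647.10.
Month 2: interest $7.06; balance after payment $644.16.
Closed form: n = −ln(1 − rB₀/P)/ln(1+r) = −ln(0.29042)/ln(1.01092) ≈ 113.879, so the balance reaches zero during payment 114.

114 months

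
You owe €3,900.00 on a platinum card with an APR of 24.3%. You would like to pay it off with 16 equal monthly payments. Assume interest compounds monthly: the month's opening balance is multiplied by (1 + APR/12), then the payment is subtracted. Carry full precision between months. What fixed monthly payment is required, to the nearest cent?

Monthly rate r = 24.3%/12 = 2.025% = 0.02025.
Level-payment amortization: P = B₀·r / (1 − (1+r)^(−n)) = 3900.00·0.02025 / (1 − 1.02025^(−16)).
Denominator 1 − (1+r)^(−16) = 0.274404894.
P = 78.975 / 0.274404894 ≈ 287.80.

€287.80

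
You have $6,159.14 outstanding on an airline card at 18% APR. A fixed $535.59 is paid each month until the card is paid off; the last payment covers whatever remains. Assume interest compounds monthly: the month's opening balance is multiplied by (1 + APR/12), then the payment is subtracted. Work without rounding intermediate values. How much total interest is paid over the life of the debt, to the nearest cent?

Monthly rate r = 18%/12 = 1.5% = 0.015.
Payoff takes n = ⌈−ln(1 − rB₀/P)/ln(1+r)⌉ = ⌈12.717⌉ = 13 payments; the last is $384.93.
Total paid = 12·$535.59 + $384.93 = $6,812.01.
Total interest = total paid − principal = $6,812.01 − $6,159.14 = $652.87.

$652.87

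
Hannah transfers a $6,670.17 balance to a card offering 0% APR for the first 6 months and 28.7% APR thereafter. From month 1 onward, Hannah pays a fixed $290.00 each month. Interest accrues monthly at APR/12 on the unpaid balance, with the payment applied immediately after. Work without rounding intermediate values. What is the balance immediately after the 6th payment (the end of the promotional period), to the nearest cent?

Promo months 1–6 at r₀ = 0%/12 = 0; months 7+ at r₁ = 28.7%/12 = 0.0239167.
After month 6 (no interest yet): B = $6,670.17 − 6·$290.00 = $4,930.17.

$4,930.17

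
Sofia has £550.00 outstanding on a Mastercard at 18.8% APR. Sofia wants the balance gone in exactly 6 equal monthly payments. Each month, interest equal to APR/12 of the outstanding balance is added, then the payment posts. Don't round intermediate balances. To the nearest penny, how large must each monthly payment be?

£96.76

Monthly rate r = 18.8%/12 = 1.56667% = 0.0156667.
Level-payment amortization: P = B₀·r / (1 − (1+r)^(−n)) = 550.00·0.0156667 / (1 − 1.01567^(−6)).
Denominator 1 − (1+r)^(−6) = 0.0890536438.
P = 8.61667 / 0.0890536438 ≈ 96.76.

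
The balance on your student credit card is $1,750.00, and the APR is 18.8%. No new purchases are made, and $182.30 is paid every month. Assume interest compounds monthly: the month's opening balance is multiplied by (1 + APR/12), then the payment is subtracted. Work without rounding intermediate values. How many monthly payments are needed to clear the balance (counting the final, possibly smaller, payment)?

11 payments

Monthly rate r = 18.8%/12 = 1.56667% = 0.0156667.
Recurrence: B ← B·(1+r) − $182.30.
Month 1: interest $27.42; balance after payment $1,595.12.
Month 2: interest $24.99; balance after payment $1,437.81.
Closed form: n = −ln(1 − rB₀/P)/ln(1+r) = −ln(0.84961)/ln(1.01567) ≈ 10.484, so the balance reaches zero during payment 11.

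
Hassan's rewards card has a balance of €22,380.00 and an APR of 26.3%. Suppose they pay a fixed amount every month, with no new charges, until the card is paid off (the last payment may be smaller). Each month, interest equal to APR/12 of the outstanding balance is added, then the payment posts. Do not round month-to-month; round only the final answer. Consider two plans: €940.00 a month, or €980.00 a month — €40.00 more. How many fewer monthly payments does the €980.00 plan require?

2 fewer payments

Monthly rate r = 26.3%/12 = 2.19167% = 0.0219167.
At €940.00/mo: n = ⌈−ln(1 − rB₀/P)/ln(1+r)⌉ = 35 payments (last €26.93); total interest = total paid − €22,380.00 = €9,606.93.
At €980.00/mo: 33 payments (last €18.25); total interest €8,998.25.
Payments saved = 35 − 33 = 2.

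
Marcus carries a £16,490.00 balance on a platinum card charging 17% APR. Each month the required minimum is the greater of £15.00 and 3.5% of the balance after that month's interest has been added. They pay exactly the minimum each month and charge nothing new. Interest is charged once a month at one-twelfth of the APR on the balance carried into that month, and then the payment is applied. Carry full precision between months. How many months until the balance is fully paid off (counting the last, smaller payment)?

Monthly rate r = 17%/12 = 1.41667% = 0.0141667.
While 3.5% of the post-interest balance exceeds £15.00, each month B ← (B·(1+r))·(1 − 0.035), i.e. B shrinks by the factor (1+r)·0.965 = 0.97867.
This holds for months 1–170. Entering month 171 the balance is £422.13; 3.5% of the post-interest balance is now below £15.00, so the flat £15.00 minimum applies from here.
From month 171 a fixed £15.00 at rate r clears £422.13 in 37 more payments. Total: 170 + 37 = 207 months.

207 months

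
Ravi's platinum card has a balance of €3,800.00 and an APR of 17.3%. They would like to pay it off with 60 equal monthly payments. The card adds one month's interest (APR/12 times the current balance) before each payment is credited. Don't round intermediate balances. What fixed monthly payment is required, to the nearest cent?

Monthly rate r = 17.3%/12 = 1.44167% = 0.0144167.
Level-payment amortization: P = B₀·r / (1 − (1+r)^(−n)) = 3800.00·0.0144167 / (1 − 1.01442^(−60)).
Denominator 1 − (1+r)^(−60) = 0.57634002.
P = 54.7833 / 0.57634002 ≈ 95.05.

€95.05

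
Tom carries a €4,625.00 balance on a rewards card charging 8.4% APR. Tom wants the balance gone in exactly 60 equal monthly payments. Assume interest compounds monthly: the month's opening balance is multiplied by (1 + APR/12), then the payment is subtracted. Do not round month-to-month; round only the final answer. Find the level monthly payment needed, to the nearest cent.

Monthly rate r = 8.4%/12 = 0.7% = 0.007.
Level-payment amortization: P = B₀·r / (1 − (1+r)^(−n)) = 4625.00·0.007 / (1 − 1.007^(−60)).
Denominator 1 − (1+r)^(−60) = 0.341991101.
P = 32.375 / 0.341991101 ≈ 94.67.

€94.67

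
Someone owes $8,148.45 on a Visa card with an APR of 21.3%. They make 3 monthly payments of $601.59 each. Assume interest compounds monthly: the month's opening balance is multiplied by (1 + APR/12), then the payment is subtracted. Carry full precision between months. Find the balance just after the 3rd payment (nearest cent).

$6,753.11

Monthly rate r = 21.3%/12 = 1.775% = 0.01775.
Each month: B ← B·(1+r) − $601.59.
Month 1: interest $144.63; balance after payment $7,691.49.
Month 2: interest $136.52; balance after payment $7,226.43.
Month 3: interest $128.27; balance after payment $6,753.11.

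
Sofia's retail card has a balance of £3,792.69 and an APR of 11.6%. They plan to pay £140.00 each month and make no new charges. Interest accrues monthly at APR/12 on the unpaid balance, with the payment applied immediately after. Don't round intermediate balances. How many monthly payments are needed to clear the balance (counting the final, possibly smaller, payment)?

32 months

Monthly rate r = 11.6%/12 = 0.966667% = 0.00966667.
Recurrence: B ← B·(1+r) − £140.00.
Month 1: interest £36.66; balance after payment £3,689.35.
Month 2: interest £35.66; balance after payment £3,585.02.
Closed form: n = −ln(1 − rB₀/P)/ln(1+r) = −ln(0.73812)/ln(1.00967) ≈ 31.563, so the balance reaches zero during payment 32.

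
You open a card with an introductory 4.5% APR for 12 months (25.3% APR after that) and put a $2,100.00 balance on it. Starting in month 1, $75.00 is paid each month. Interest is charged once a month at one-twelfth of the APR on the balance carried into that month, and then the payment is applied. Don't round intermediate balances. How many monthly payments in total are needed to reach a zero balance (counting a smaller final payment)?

Promo months 1–12 at r₀ = 4.5%/12 = 0.00375; months 13+ at r₁ = 25.3%/12 = 0.0210833.
After month 12: iterate B ← B·(1+r₀) − $75.00 for 12 months → $1,277.68.
Then at r₁ with $75.00/mo: n₂ = −ln(1 − r₁·B/P)/ln(1+r₁) ≈ 21.33 → 22 more payments.

34 months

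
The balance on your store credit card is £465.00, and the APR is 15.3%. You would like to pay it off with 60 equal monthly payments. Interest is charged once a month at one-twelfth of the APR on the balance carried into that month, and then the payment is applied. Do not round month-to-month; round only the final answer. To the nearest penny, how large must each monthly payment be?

£11.14

Monthly rate r = 15.3%/12 = 1.275% = 0.01275.
Level-payment amortization: P = B₀·r / (1 − (1+r)^(−n)) = 465.00·0.01275 / (1 − 1.01275^(−60)).
Denominator 1 − (1+r)^(−60) = 0.532410351.
P = 5.92875 / 0.532410351 ≈ 11.14.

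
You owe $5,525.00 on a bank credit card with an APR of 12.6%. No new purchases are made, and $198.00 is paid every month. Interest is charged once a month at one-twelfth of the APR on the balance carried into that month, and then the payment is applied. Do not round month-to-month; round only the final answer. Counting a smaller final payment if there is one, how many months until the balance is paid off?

Monthly rate r = 12.6%/12 = 1.05% = 0.0105.
Recurrence: B ← B·(1+r) − $198.00.
Month 1: interest $58.01; balance after payment $5,385.01.
Month 2: interest $56.54; balance after payment $5,243.56.
Closed form: n = −ln(1 − rB₀/P)/ln(1+r) = −ln(0.70701)/ln(1.0105) ≈ 33.193, so the balance reaches zero during payment 34.

34 months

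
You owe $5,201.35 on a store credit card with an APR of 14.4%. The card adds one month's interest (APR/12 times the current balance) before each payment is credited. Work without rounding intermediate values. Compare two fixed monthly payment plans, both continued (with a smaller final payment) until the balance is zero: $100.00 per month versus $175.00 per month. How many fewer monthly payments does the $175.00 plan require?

46 fewer payments

Monthly rate r = 14.4%/12 = 1.2% = 0.012.
At $100.00/mo: n = ⌈−ln(1 − rB₀/P)/ln(1+r)⌉ = 83 payments (last $3.83); total interest = total paid − $5,201.35 = $3,002.48.
At $175.00/mo: 37 payments (last $171.08); total interest $1,269.73.
Payments saved = 83 − 37 = 46.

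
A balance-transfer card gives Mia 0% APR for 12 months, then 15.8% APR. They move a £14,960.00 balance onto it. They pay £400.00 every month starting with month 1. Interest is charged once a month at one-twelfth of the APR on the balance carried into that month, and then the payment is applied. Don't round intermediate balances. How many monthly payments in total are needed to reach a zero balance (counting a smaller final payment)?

44 months

Promo months 1–12 at r₀ = 0%/12 = 0; months 13+ at r₁ = 15.8%/12 = 0.0131667.
After month 12 (no interest yet): B = £14,960.00 − 12·£400.00 = £10,160.00.
Then at r₁ with £400.00/mo: n₂ = −ln(1 − r₁·B/P)/ln(1+r₁) ≈ 31.12 → 32 more payments.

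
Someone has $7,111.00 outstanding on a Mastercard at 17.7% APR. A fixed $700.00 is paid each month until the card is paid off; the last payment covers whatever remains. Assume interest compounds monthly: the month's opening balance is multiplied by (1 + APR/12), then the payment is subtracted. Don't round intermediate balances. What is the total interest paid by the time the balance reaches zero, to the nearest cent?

Monthly rate r = 17.7%/12 = 1.475% = 0.01475.
Payoff takes n = ⌈−ln(1 − rB₀/P)/ln(1+r)⌉ = ⌈11.086⌉ = 12 payments; the last is $60.85.
Total paid = 11·$700.00 + $60.85 = $7,760.85.
Total interest = total paid − principal = $7,760.85 − $7,111.00 = $649.85.

$649.85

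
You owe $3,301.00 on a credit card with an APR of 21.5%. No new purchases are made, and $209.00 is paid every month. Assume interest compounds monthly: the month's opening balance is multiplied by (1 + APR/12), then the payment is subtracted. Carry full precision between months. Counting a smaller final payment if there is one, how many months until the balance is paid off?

19 payments

Monthly rate r = 21.5%/12 = 1.79167% = 0.0179167.
Recurrence: B ← B·(1+r) − $209.00.
Month 1: interest $59.14; balance after payment $3,151.14.
Month 2: interest $56.46; balance after payment $2,998.60.
Closed form: n = −ln(1 − rB₀/P)/ln(1+r) = −ln(0.71702)/ln(1.01792) ≈ 18.732, so the balance reaches zero during payment 19.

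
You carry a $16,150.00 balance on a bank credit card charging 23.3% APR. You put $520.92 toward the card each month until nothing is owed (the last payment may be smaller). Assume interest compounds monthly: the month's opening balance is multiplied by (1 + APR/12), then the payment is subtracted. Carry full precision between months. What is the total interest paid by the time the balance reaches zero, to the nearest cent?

$8,804.89

Monthly rate r = 23.3%/12 = 1.94167% = 0.0194167.
Payoff takes n = ⌈−ln(1 − rB₀/P)/ln(1+r)⌉ = ⌈47.905⌉ = 48 payments; the last is $471.65.
Total paid = 47·$520.92 + $471.65 = $24,954.89.
Total interest = total paid − principal = $24,954.89 − $16,150.00 = $8,804.89.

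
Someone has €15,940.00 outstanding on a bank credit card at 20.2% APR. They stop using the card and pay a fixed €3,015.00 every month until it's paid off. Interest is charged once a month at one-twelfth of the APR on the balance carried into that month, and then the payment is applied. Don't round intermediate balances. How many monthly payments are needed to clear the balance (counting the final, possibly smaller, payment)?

6 months

Monthly rate r = 20.2%/12 = 1.68333% = 0.0168333.
Recurrence: B ← B·(1+r) − €3,015.00.
Month 1: interest €268.32; balance after payment €13,193.32.
Month 2: interest €222.09; balance after payment €10,400.41.
Month 3: interest €175.07; balance after payment €7,560.48.
Month 4: interest €127.27; balance after payment €4,672.75.
Month 5: interest €78.66; balance after payment €1,736.41.
Month 6: interest €29.23; balance after payment €0.00.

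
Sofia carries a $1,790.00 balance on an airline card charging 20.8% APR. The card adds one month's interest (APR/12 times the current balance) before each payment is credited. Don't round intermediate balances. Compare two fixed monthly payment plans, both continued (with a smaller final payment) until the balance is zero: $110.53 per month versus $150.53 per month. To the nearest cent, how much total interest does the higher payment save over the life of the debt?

$97.19

Monthly rate r = 20.8%/12 = 1.73333% = 0.0173333.
At $110.53/mo: n = ⌈−ln(1 − rB₀/P)/ln(1+r)⌉ = 20 payments (last $19.28); total interest = total paid − $1,790.00 = $329.35.
At $150.53/mo: 14 payments (last $65.27); total interest $232.16.
Interest saved = $329.35 − $232.16 = $97.19.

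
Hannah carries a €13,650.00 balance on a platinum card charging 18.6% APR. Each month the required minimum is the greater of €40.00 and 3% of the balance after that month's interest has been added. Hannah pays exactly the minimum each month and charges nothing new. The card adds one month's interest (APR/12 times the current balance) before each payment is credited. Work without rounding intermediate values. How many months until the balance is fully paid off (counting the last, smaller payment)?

202 months

Monthly rate r = 18.6%/12 = 1.55% = 0.0155.
While 3% of the post-interest balance exceeds €40.00, each month B ← (B·(1+r))·(1 − 0.03), i.e. B shrinks by the factor (1+r)·0.97 = 0.98503.
This holds for months 1–156. Entering month 157 the balance is €1,298.95; 3% of the post-interest balance is now below €40.00, so the flat €40.00 minimum applies from here.
From month 157 a fixed €40.00 at rate r clears €1,298.95 in 46 more payments. Total: 156 + 46 = 202 months.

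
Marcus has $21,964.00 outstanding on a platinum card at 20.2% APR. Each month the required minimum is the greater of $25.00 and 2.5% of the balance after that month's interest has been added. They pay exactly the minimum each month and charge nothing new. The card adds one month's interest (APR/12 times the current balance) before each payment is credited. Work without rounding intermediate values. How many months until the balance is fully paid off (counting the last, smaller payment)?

426 months

Monthly rate r = 20.2%/12 = 1.68333% = 0.0168333.
While 2.5% of the post-interest balance exceeds $25.00, each month B ← (B·(1+r))·(1 − 0.025), i.e. B shrinks by the factor (1+r)·0.975 = 0.99141.
This holds for months 1–361. Entering month 362 the balance is $976.22; 2.5% of the post-interest balance is now below $25.00, so the flat $25.00 minimum applies from here.
From month 362 a fixed $25.00 at rate r clears $976.22 in 65 more payments. Total: 361 + 65 = 426 months.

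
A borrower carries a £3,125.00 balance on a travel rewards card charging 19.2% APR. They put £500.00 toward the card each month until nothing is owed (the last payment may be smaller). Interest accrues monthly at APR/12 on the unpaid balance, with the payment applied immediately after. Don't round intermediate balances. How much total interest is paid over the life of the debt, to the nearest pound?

Monthly rate r = 19.2%/12 = 1.6% = 0.016.
Payoff takes n = ⌈−ln(1 − rB₀/P)/ln(1+r)⌉ = ⌈6.638⌉ = 7 payments; the last is £319.70.
Total paid = 6·£500.00 + £319.70 = £3,319.70.
Total interest = total paid − principal = £3,319.70 − £3,125.00 = £194.70.

£195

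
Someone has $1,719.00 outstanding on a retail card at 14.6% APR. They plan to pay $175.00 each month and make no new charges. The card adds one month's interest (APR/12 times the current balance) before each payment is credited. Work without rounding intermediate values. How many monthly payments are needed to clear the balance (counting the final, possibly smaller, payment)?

Monthly rate r = 14.6%/12 = 1.21667% = 0.0121667.
Recurrence: B ← B·(1+r) − $175.00.
Month 1: interest $20.91; balance after payment $1,564.91.
Month 2: interest $19.04; balance after payment $1,408.95.
Closed form: n = −ln(1 − rB₀/P)/ln(1+r) = −ln(0.88049)/ln(1.01217) ≈ 10.525, so the balance reaches zero during payment 11.

11 payments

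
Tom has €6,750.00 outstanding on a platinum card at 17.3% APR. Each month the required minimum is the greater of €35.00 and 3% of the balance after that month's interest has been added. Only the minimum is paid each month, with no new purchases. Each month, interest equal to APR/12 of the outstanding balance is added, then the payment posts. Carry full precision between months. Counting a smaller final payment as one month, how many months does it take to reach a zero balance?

155 months

Monthly rate r = 17.3%/12 = 1.44167% = 0.0144167.
While 3% of the post-interest balance exceeds €35.00, each month B ← (B·(1+r))·(1 − 0.03), i.e. B shrinks by the factor (1+r)·0.97 = 0.98398.
This holds for months 1–110. Entering month 111 the balance is €1,142.87; 3% of the post-interest balance is now below €35.00, so the flat €35.00 minimum applies from here.
From month 111 a fixed €35.00 at rate r clears €1,142.87 in 45 more payments. Total: 110 + 45 = 155 months.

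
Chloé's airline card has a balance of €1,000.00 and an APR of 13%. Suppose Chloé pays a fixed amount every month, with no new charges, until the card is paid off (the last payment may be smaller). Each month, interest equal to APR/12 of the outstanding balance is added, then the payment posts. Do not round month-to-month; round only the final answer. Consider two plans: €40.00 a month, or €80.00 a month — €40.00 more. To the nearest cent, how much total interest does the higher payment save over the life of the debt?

€92.14

Monthly rate r = 13%/12 = 1.08333% = 0.0108333.
At €40.00/mo: n = ⌈−ln(1 − rB₀/P)/ln(1+r)⌉ = 30 payments (last €12.58); total interest = total paid − €1,000.00 = €172.58.
At €80.00/mo: 14 payments (last €40.44); total interest €80.44.
Interest saved = €172.58 − €80.44 = €92.14.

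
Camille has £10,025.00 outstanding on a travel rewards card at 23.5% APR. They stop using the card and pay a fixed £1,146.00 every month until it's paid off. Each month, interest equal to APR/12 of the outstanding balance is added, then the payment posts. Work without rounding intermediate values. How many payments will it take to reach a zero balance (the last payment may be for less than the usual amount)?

Monthly rate r = 23.5%/12 = 1.95833% = 0.0195833.
Recurrence: B ← B·(1+r) − £1,146.00.
Month 1: interest £196.32; balance after payment £9,075.32.
Month 2: interest £177.73; balance after payment £8,107.05.
Closed form: n = −ln(1 − rB₀/P)/ln(1+r) = −ln(0.82869)/ln(1.01958) ≈ 9.689, so the balance reaches zero during payment 10.

10 months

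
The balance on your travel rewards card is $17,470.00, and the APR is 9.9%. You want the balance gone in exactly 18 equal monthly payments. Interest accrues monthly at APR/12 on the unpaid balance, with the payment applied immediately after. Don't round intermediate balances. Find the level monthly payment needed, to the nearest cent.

$1,048.39

Monthly rate r = 9.9%/12 = 0.825% = 0.00825.
Level-payment amortization: P = B₀·r / (1 − (1+r)^(−n)) = 17470.00·0.00825 / (1 − 1.00825^(−18)).
Denominator 1 − (1+r)^(−18) = 0.13747469.
P = 144.127 / 0.13747469 ≈ 1048.39.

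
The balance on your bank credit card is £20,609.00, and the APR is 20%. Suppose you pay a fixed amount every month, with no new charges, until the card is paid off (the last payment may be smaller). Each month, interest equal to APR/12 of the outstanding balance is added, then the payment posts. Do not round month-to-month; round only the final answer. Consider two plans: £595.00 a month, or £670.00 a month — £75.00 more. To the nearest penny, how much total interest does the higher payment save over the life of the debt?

Monthly rate r = 20%/12 = 1.66667% = 0.0166667.
At £595.00/mo: n = ⌈−ln(1 − rB₀/P)/ln(1+r)⌉ = 53 payments (last £55.43); total interest = total paid − £20,609.00 = £10,386.43.
At £670.00/mo: 44 payments (last £327.14); total interest £8,528.14.
Interest saved = £10,386.43 − £8,528.14 = £1,858.29.

£1,858.29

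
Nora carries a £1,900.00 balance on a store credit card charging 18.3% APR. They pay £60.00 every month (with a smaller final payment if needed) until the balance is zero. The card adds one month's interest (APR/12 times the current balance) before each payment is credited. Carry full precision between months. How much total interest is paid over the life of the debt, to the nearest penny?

Monthly rate r = 18.3%/12 = 1.525% = 0.01525.
Payoff takes n = ⌈−ln(1 − rB₀/P)/ln(1+r)⌉ = ⌈43.578⌉ = 44 payments; the last is £34.80.
Total paid = 43·£60.00 + £34.80 = £2,614.80.
Total interest = total paid − principal = £2,614.80 − £1,900.00 = £714.80.

£714.80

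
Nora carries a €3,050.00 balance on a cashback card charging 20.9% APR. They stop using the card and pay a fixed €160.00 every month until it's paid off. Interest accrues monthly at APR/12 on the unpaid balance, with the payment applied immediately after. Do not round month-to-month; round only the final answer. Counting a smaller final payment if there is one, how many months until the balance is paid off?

Monthly rate r = 20.9%/12 = 1.74167% = 0.0174167.
Recurrence: B ← B·(1+r) − €160.00.
Month 1: interest €53.12; balance after payment €2,943.12.
Month 2: interest €51.26; balance after payment €2,834.38.
Closed form: n = −ln(1 − rB₀/P)/ln(1+r) = −ln(0.66799)/ln(1.01742) ≈ 23.367, so the balance reaches zero during payment 24.

24 months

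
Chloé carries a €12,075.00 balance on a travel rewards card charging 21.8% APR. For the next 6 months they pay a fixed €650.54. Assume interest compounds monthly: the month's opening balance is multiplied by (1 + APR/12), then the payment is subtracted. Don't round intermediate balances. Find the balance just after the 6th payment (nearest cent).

Monthly rate r = 21.8%/12 = 1.81667% = 0.0181667.
Each month: B ← B·(1+r) − €650.54.
Month 1: interest €219.36; balance after payment €11,643.82.
Month 2: interest €211.53; balance after payment €11,204.81.
Month 3: interest €203.55; balance after payment €10,757.83.
Month 4: interest €195.43; balance after payment €10,302.72.
Month 5: interest €187.17; balance after payment €9,839.35.
Month 6: interest €178.75; balance after payment €9,367.55.

€9,367.55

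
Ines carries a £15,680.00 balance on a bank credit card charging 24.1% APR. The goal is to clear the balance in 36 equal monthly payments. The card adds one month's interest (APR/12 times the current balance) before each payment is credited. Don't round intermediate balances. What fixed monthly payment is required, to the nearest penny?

£615.99

Monthly rate r = 24.1%/12 = 2.00833% = 0.0200833.
Level-payment amortization: P = B₀·r / (1 − (1+r)^(−n)) = 15680.00·0.0200833 / (1 − 1.02008^(−36)).
Denominator 1 − (1+r)^(−36) = 0.511216505.
P = 314.907 / 0.511216505 ≈ 615.99.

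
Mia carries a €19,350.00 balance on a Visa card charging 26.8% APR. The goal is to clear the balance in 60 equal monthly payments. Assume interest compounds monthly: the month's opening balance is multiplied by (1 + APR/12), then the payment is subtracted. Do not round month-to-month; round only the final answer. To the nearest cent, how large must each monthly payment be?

Monthly rate r = 26.8%/12 = 2.23333% = 0.0223333.
Level-payment amortization: P = B₀·r / (1 − (1+r)^(−n)) = 19350.00·0.0223333 / (1 − 1.02233^(−60)).
Denominator 1 − (1+r)^(−60) = 0.734265021.
P = 432.15 / 0.734265021 ≈ 588.55.

€588.55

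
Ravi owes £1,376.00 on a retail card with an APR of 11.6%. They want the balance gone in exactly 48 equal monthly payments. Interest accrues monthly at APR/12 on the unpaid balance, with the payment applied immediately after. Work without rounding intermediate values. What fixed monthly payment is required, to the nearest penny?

Monthly rate r = 11.6%/12 = 0.966667% = 0.00966667.
Level-payment amortization: P = B₀·r / (1 − (1+r)^(−n)) = 1376.00·0.00966667 / (1 − 1.00967^(−48)).
Denominator 1 − (1+r)^(−48) = 0.369833798.
P = 13.3013 / 0.369833798 ≈ 35.97.

£35.97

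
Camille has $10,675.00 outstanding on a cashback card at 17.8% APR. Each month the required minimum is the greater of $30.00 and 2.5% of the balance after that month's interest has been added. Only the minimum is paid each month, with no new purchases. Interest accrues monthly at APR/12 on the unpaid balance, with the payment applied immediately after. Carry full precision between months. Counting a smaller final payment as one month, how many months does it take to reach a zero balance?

268 months

Monthly rate r = 17.8%/12 = 1.48333% = 0.0148333.
While 2.5% of the post-interest balance exceeds $30.00, each month B ← (B·(1+r))·(1 − 0.025), i.e. B shrinks by the factor (1+r)·0.975 = 0.98946.
This holds for months 1–208. Entering month 209 the balance is $1,178.77; 2.5% of the post-interest balance is now below $30.00, so the flat $30.00 minimum applies from here.
From month 209 a fixed $30.00 at rate r clears $1,178.77 in 60 more payments. Total: 208 + 60 = 268 months.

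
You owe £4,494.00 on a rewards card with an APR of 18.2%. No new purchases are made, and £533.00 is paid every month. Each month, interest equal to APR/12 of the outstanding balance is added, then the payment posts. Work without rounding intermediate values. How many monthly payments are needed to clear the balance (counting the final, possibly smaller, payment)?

10 months

Monthly rate r = 18.2%/12 = 1.51667% = 0.0151667.
Recurrence: B ← B·(1+r) − £533.00.
Month 1: interest £68.16; balance after payment £4,029.16.
Month 2: interest £61.11; balance after payment £3,557.27.
Closed form: n = −ln(1 − rB₀/P)/ln(1+r) = −ln(0.87212)/ln(1.01517) ≈ 9.090, so the balance reaches zero during payment 10.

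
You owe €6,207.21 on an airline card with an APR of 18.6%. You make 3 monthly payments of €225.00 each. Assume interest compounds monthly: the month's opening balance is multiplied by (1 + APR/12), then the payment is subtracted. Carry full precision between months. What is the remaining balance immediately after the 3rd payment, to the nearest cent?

€5,814.83

Monthly rate r = 18.6%/12 = 1.55% = 0.0155.
Each month: B ← B·(1+r) − €225.00.
Month 1: interest €96.21; balance after payment €6,078.42.
Month 2: interest €94.22; balance after payment €5,947.64.
Month 3: interest €92.19; balance after payment €5,814.83.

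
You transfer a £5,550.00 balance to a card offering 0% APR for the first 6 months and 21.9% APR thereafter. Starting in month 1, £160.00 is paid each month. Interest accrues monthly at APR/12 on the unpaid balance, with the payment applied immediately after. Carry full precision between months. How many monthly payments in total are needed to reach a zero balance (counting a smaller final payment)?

Promo months 1–6 at r₀ = 0%/12 = 0; months 7+ at r₁ = 21.9%/12 = 0.01825.
After month 6 (no interest yet): B = £5,550.00 − 6·£160.00 = £4,590.00.
Then at r₁ with £160.00/mo: n₂ = −ln(1 − r₁·B/P)/ln(1+r₁) ≈ 40.99 → 41 more payments.

47 months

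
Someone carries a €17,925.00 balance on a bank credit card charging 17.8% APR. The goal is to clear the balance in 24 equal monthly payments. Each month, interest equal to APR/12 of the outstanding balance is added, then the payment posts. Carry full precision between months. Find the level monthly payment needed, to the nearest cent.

Monthly rate r = 17.8%/12 = 1.48333% = 0.0148333.
Level-payment amortization: P = B₀·r / (1 − (1+r)^(−n)) = 17925.00·0.0148333 / (1 − 1.01483^(−24)).
Denominator 1 − (1+r)^(−24) = 0.297693591.
P = 265.887 / 0.297693591 ≈ 893.16.

€893.16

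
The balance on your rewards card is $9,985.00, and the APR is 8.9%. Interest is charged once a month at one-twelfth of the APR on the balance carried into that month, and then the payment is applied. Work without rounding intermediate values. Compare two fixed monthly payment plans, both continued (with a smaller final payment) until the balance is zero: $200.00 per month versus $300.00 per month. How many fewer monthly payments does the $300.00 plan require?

24 fewer payments

Monthly rate r = 8.9%/12 = 0.741667% = 0.00741667.
At $200.00/mo: n = ⌈−ln(1 − rB₀/P)/ln(1+r)⌉ = 63 payments (last $117.62); total interest = total paid − $9,985.00 = $2,532.62.
At $300.00/mo: 39 payments (last $109.85); total interest $1,524.85.
Payments saved = 63 − 39 = 24.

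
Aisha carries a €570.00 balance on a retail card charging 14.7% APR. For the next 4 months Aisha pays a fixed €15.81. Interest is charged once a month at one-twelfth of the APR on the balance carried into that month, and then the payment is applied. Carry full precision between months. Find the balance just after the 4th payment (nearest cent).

€534.04

Monthly rate r = 14.7%/12 = 1.225% = 0.01225.
Each month: B ← B·(1+r) − €15.81.
Month 1: interest €6.98; balance after payment €561.17.
Month 2: interest €6.87; balance after payment €552.24.
Month 3: interest €6.76; balance after payment €543.19.
Month 4: interest €6.65; balance after payment €534.04.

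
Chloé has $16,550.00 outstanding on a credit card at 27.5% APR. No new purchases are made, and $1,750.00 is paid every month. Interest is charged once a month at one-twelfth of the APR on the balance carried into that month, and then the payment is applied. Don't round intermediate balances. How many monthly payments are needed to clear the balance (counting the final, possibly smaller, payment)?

11 payments

Monthly rate r = 27.5%/12 = 2.29167% = 0.0229167.
Recurrence: B ← B·(1+r) − $1,750.00.
Month 1: interest $379.27; balance after payment $15,179.27.
Month 2: interest $347.86; balance after payment $13,777.13.
Closed form: n = −ln(1 − rB₀/P)/ln(1+r) = −ln(0.78327)/ln(1.02292) ≈ 10.781, so the balance reaches zero during payment 11.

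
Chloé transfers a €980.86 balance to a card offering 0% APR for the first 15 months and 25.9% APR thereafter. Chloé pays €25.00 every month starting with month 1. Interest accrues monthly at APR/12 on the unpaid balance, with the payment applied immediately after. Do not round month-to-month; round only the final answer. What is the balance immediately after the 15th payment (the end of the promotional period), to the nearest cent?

€605.86

Promo months 1–15 at r₀ = 0%/12 = 0; months 16+ at r₁ = 25.9%/12 = 0.0215833.
After month 15 (no interest yet): B = €980.86 − 15·€25.00 = €605.86.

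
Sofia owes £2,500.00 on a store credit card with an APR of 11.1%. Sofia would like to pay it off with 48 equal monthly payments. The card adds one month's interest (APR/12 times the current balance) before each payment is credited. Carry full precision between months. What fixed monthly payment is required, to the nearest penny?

Monthly rate r = 11.1%/12 = 0.925% = 0.00925.
Level-payment amortization: P = B₀·r / (1 − (1+r)^(−n)) = 2500.00·0.00925 / (1 − 1.00925^(−48)).
Denominator 1 − (1+r)^(−48) = 0.35722406.
P = 23.125 / 0.35722406 ≈ 64.74.

£64.74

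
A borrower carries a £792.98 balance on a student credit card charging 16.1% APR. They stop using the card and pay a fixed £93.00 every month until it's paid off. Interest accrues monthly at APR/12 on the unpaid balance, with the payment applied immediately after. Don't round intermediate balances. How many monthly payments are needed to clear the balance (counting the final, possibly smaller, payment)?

10 payments

Monthly rate r = 16.1%/12 = 1.34167% = 0.0134167.
Recurrence: B ← B·(1+r) − £93.00.
Month 1: interest £10.64; balance after payment £710.62.
Month 2: interest £9.53; balance after payment £627.15.
Closed form: n = −ln(1 − rB₀/P)/ln(1+r) = −ln(0.8856)/ln(1.01342) ≈ 9.116, so the balance reaches zero during payment 10.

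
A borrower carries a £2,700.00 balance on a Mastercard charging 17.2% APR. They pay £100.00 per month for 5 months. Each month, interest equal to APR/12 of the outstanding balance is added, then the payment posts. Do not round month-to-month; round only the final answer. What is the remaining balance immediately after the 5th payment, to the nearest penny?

£2,384.59

Monthly rate r = 17.2%/12 = 1.43333% = 0.0143333.
Each month: B ← B·(1+r) − £100.00.
Month 1: interest £38.70; balance after payment £2,638.70.
Month 2: interest £37.82; balance after payment £2,576.52.
Month 3: interest £36.93; balance after payment £2,513.45.
Month 4: interest £36.03; balance after payment £2,449.48.
Month 5: interest £35.11; balance after payment £2,384.59.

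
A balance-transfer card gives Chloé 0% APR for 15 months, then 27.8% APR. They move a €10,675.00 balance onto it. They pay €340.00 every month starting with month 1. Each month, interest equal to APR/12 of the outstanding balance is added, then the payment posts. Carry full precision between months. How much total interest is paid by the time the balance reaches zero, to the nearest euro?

€1,519

Promo months 1–15 at r₀ = 0%/12 = 0; months 16+ at r₁ = 27.8%/12 = 0.0231667.
After month 15 (no interest yet): B = €10,675.00 − 15·€340.00 = €5,575.00.
Then at r₁ with €340.00/mo: n₂ = −ln(1 − r₁·B/P)/ln(1+r₁) ≈ 20.86 → 21 more payments.
Total paid = 35·€340.00 + €293.96 = €12,193.96; interest = €12,193.96 − €10,675.00 = €1,518.96.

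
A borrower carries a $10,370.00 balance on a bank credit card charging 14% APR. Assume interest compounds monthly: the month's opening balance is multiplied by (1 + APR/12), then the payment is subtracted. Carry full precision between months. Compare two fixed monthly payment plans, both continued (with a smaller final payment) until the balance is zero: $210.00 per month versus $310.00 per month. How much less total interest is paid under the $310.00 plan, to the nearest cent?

$2,316.25

Monthly rate r = 14%/12 = 1.16667% = 0.0116667.
At $210.00/mo: n = ⌈−ln(1 − rB₀/P)/ln(1+r)⌉ = 74 payments (last $209.06); total interest = total paid − $10,370.00 = $5,169.06.
At $310.00/mo: 43 payments (last $202.81); total interest $2,852.81.
Interest saved = $5,169.06 − $2,852.81 = $2,316.25.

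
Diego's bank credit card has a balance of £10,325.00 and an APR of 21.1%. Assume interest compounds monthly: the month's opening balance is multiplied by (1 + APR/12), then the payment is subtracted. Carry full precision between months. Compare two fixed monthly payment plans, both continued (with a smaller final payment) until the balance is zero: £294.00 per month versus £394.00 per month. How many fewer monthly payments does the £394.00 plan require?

Monthly rate r = 21.1%/12 = 1.75833% = 0.0175833.
At £294.00/mo: n = ⌈−ln(1 − rB₀/P)/ln(1+r)⌉ = 56 payments (last £40.33); total interest = total paid − £10,325.00 = £5,885.33.
At £394.00/mo: 36 payments (last £171.86); total interest £3,636.86.
Payments saved = 56 − 36 = 20.

20 fewer payments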